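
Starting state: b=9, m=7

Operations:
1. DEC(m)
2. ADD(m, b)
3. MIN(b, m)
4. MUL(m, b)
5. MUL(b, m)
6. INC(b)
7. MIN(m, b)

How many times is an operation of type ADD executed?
1

Counting ADD operations:
Step 2: ADD(m, b) ← ADD
Total: 1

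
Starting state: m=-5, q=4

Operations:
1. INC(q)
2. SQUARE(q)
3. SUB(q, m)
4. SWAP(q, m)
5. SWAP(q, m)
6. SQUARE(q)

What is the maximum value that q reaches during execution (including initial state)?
900

Values of q at each step:
Initial: q = 4
After step 1: q = 5
After step 2: q = 25
After step 3: q = 30
After step 4: q = -5
After step 5: q = 30
After step 6: q = 900 ← maximum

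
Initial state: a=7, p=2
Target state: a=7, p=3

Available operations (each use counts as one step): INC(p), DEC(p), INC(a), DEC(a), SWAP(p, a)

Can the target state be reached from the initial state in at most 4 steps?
Yes

Path (1 step): INC(p)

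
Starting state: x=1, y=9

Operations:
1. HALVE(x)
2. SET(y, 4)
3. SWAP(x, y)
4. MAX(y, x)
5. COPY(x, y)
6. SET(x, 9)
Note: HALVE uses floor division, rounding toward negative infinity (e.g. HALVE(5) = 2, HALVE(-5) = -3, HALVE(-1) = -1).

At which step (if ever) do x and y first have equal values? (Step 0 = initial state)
Step 4

x and y first become equal after step 4.

Comparing values at each step:
Initial: x=1, y=9
After step 1: x=0, y=9
After step 2: x=0, y=4
After step 3: x=4, y=0
After step 4: x=4, y=4 ← equal!
After step 5: x=4, y=4 ← equal!
After step 6: x=9, y=4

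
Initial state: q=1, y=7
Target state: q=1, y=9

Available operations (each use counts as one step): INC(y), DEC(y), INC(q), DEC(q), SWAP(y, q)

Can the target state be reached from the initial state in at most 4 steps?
Yes

Path (2 steps): INC(y) → INC(y)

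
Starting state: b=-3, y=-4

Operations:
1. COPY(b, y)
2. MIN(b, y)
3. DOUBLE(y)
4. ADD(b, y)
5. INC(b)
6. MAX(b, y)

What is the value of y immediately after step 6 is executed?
y = -8

Tracing y through execution:
Initial: y = -4
After step 1 (COPY(b, y)): y = -4
After step 2 (MIN(b, y)): y = -4
After step 3 (DOUBLE(y)): y = -8
After step 4 (ADD(b, y)): y = -8
After step 5 (INC(b)): y = -8
After step 6 (MAX(b, y)): y = -8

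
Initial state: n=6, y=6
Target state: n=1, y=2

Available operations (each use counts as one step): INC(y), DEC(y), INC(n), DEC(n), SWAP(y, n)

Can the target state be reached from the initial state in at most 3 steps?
No

The target state cannot be reached within 3 steps.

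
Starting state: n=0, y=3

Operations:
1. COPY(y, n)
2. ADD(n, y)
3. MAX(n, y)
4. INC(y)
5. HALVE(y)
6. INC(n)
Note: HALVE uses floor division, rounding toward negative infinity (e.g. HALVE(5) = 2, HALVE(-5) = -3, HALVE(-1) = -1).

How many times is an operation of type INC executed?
2

Counting INC operations:
Step 4: INC(y) ← INC
Step 6: INC(n) ← INC
Total: 2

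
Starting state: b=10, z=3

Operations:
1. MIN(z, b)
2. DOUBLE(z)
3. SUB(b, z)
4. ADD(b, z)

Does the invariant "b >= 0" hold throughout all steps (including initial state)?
Yes

The invariant holds at every step.

State at each step:
Initial: b=10, z=3
After step 1: b=10, z=3
After step 2: b=10, z=6
After step 3: b=4, z=6
After step 4: b=10, z=6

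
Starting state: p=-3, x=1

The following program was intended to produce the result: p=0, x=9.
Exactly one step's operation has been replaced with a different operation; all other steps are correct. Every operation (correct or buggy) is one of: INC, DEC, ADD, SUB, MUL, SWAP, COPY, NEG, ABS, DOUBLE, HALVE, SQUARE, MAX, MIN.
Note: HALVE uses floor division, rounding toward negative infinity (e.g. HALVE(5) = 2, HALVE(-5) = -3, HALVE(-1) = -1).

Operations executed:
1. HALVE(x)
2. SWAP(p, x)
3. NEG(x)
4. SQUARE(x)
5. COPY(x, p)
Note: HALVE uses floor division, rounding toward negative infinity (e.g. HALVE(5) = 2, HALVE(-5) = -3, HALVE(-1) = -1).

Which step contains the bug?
Step 5

Trace with buggy code:
Initial: p=-3, x=1
After step 1: p=-3, x=0
After step 2: p=0, x=-3
After step 3: p=0, x=3
After step 4: p=0, x=9
After step 5: p=0, x=0
Actual final p=0, x=0 ≠ expected p=0, x=9.
Step 5 is the only position where a single-operation replacement can produce the expected result.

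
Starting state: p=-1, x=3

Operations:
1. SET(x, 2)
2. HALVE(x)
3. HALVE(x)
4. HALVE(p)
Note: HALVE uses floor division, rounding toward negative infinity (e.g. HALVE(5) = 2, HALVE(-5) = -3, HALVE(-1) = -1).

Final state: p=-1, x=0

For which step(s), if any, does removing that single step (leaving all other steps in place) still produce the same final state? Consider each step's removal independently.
Step(s) 1, 4

Testing removal of each single step:
Without step 1: final = p=-1, x=0 (same)
Without step 2: final = p=-1, x=1 (different)
Without step 3: final = p=-1, x=1 (different)
Without step 4: final = p=-1, x=0 (same)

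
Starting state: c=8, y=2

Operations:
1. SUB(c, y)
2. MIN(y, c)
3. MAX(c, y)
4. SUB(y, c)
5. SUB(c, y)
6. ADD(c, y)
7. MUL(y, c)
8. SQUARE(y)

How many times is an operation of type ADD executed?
1

Counting ADD operations:
Step 6: ADD(c, y) ← ADD
Total: 1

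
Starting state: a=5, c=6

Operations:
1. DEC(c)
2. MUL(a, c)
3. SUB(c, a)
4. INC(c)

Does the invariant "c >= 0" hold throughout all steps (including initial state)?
No, violated after step 3

The invariant is violated after step 3.

State at each step:
Initial: a=5, c=6
After step 1: a=5, c=5
After step 2: a=25, c=5
After step 3: a=25, c=-20
After step 4: a=25, c=-19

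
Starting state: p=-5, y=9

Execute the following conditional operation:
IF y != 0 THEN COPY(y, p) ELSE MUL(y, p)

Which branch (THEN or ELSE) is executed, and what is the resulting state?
Branch: THEN, Final state: p=-5, y=-5

Evaluating condition: y != 0
y = 9
Condition is True, so THEN branch executes
After COPY(y, p): p=-5, y=-5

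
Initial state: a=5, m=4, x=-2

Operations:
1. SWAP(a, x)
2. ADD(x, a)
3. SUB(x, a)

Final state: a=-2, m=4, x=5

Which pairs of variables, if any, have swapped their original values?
(a, x)

Comparing initial and final values:
a: 5 → -2
m: 4 → 4
x: -2 → 5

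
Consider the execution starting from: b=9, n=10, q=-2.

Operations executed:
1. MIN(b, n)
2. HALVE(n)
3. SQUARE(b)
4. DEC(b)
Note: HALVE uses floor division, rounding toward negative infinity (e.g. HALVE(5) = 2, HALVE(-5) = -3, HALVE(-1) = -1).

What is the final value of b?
b = 80

Tracing execution:
Step 1: MIN(b, n) → b = 9
Step 2: HALVE(n) → b = 9
Step 3: SQUARE(b) → b = 81
Step 4: DEC(b) → b = 80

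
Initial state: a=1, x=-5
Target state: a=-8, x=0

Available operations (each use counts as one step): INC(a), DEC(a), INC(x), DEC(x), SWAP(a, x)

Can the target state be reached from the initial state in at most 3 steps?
No

The target state cannot be reached within 3 steps.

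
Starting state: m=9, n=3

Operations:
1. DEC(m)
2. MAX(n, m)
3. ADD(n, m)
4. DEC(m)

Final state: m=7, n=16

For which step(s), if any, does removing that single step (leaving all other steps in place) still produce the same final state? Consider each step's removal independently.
None - removing any single step changes the final result

Testing removal of each single step:
Without step 1: final = m=8, n=18 (different)
Without step 2: final = m=7, n=11 (different)
Without step 3: final = m=7, n=8 (different)
Without step 4: final = m=8, n=16 (different)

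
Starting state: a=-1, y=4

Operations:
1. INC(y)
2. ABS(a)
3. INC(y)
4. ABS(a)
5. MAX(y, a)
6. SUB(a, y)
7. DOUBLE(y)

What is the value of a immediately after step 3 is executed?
a = 1

Tracing a through execution:
Initial: a = -1
After step 1 (INC(y)): a = -1
After step 2 (ABS(a)): a = 1
After step 3 (INC(y)): a = 1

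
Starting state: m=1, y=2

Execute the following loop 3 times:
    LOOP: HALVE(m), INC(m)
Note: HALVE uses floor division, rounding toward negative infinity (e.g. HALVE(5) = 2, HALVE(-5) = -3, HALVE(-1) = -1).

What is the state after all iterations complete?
m=1, y=2

Iteration trace:
Start: m=1, y=2
After iteration 1: m=1, y=2
After iteration 2: m=1, y=2
After iteration 3: m=1, y=2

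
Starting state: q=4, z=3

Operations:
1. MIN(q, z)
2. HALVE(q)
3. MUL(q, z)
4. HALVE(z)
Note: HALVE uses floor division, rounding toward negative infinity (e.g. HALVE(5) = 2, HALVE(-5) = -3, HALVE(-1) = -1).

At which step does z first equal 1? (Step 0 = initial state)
Step 4

Tracing z:
Initial: z = 3
After step 1: z = 3
After step 2: z = 3
After step 3: z = 3
After step 4: z = 1 ← first occurrence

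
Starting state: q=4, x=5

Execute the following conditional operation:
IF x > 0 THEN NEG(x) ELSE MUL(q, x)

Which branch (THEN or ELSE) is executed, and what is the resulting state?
Branch: THEN, Final state: q=4, x=-5

Evaluating condition: x > 0
x = 5
Condition is True, so THEN branch executes
After NEG(x): q=4, x=-5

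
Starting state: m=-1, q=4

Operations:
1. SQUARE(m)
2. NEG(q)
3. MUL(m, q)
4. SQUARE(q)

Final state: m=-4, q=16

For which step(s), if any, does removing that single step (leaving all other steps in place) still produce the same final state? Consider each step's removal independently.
None - removing any single step changes the final result

Testing removal of each single step:
Without step 1: final = m=4, q=16 (different)
Without step 2: final = m=4, q=16 (different)
Without step 3: final = m=1, q=16 (different)
Without step 4: final = m=-4, q=-4 (different)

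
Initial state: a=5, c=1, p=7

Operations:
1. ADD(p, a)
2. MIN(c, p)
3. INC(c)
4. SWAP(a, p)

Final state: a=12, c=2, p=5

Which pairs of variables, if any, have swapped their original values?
None

Comparing initial and final values:
c: 1 → 2
a: 5 → 12
p: 7 → 5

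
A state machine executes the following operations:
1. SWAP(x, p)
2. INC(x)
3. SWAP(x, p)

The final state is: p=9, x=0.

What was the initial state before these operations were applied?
p=8, x=0

Working backwards:
Final state: p=9, x=0
Before step 3 (SWAP(x, p)): p=0, x=9
Before step 2 (INC(x)): p=0, x=8
Before step 1 (SWAP(x, p)): p=8, x=0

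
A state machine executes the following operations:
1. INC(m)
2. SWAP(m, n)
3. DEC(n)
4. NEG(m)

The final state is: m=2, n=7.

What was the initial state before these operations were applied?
m=7, n=-2

Working backwards:
Final state: m=2, n=7
Before step 4 (NEG(m)): m=-2, n=7
Before step 3 (DEC(n)): m=-2, n=8
Before step 2 (SWAP(m, n)): m=8, n=-2
Before step 1 (INC(m)): m=7, n=-2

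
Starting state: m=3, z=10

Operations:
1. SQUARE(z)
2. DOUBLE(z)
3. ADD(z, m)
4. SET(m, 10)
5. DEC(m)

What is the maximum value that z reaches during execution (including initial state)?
203

Values of z at each step:
Initial: z = 10
After step 1: z = 100
After step 2: z = 200
After step 3: z = 203 ← maximum
After step 4: z = 203
After step 5: z = 203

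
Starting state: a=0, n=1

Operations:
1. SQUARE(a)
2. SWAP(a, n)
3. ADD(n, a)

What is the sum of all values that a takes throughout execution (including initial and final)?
2

Values of a at each step:
Initial: a = 0
After step 1: a = 0
After step 2: a = 1
After step 3: a = 1
Sum = 0 + 0 + 1 + 1 = 2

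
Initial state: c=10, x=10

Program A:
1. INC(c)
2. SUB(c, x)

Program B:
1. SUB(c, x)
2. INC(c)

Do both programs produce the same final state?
Yes

Program A final state: c=1, x=10
Program B final state: c=1, x=10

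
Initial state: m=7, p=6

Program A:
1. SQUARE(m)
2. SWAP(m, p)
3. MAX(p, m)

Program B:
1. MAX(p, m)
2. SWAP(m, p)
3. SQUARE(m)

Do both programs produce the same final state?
No

Program A final state: m=6, p=49
Program B final state: m=49, p=7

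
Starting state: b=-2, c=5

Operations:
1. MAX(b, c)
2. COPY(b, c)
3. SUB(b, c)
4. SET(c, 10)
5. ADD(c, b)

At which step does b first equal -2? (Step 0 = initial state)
Step 0

Tracing b:
Initial: b = -2 ← first occurrence
After step 1: b = 5
After step 2: b = 5
After step 3: b = 0
After step 4: b = 0
After step 5: b = 0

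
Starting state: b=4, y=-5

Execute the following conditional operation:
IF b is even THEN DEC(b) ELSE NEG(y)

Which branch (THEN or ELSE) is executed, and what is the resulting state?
Branch: THEN, Final state: b=3, y=-5

Evaluating condition: b is even
Condition is True, so THEN branch executes
After DEC(b): b=3, y=-5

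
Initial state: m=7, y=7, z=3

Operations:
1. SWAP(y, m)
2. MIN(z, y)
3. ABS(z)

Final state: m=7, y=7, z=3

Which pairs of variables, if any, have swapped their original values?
None

Comparing initial and final values:
m: 7 → 7
y: 7 → 7
z: 3 → 3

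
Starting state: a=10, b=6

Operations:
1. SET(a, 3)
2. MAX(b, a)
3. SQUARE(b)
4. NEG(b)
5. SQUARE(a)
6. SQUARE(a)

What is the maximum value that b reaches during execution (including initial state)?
36

Values of b at each step:
Initial: b = 6
After step 1: b = 6
After step 2: b = 6
After step 3: b = 36 ← maximum
After step 4: b = -36
After step 5: b = -36
After step 6: b = -36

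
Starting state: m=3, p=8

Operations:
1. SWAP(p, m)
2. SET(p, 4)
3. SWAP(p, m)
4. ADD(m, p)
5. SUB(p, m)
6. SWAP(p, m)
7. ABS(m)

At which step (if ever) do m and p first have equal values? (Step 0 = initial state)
Never

m and p never become equal during execution.

Comparing values at each step:
Initial: m=3, p=8
After step 1: m=8, p=3
After step 2: m=8, p=4
After step 3: m=4, p=8
After step 4: m=12, p=8
After step 5: m=12, p=-4
After step 6: m=-4, p=12
After step 7: m=4, p=12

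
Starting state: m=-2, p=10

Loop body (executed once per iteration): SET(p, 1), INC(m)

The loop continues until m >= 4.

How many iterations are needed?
6

Tracing iterations:
Initial: m=-2, p=10
After iteration 1: m=-1, p=1
After iteration 2: m=0, p=1
After iteration 3: m=1, p=1
After iteration 4: m=2, p=1
After iteration 5: m=3, p=1
After iteration 6: m=4, p=1
m >= 4 now holds, so the loop exits after 6 iterations.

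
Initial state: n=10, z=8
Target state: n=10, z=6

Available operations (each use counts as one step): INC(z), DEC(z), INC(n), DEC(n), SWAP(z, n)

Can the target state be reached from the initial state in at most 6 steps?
Yes

Path (2 steps): DEC(z) → DEC(z)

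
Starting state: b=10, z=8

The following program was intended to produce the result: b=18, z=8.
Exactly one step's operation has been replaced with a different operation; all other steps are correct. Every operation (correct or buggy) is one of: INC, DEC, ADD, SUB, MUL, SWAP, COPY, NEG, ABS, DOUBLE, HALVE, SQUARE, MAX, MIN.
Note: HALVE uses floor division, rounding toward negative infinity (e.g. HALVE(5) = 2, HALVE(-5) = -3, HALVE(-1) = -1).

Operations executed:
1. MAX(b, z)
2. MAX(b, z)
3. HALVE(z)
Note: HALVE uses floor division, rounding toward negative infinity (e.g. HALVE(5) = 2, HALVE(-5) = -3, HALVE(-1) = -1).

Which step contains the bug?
Step 3

Trace with buggy code:
Initial: b=10, z=8
After step 1: b=10, z=8
After step 2: b=10, z=8
After step 3: b=10, z=4
Actual final b=10, z=4 ≠ expected b=18, z=8.
Step 3 is the only position where a single-operation replacement can produce the expected result.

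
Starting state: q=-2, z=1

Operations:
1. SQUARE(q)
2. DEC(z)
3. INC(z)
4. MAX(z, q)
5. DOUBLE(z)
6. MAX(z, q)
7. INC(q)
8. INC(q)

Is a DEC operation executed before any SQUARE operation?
No

First DEC: step 2
First SQUARE: step 1
Since 2 > 1, SQUARE comes first.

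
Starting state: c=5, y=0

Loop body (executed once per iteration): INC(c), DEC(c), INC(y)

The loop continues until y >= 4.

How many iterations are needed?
4

Tracing iterations:
Initial: c=5, y=0
After iteration 1: c=5, y=1
After iteration 2: c=5, y=2
After iteration 3: c=5, y=3
After iteration 4: c=5, y=4
y >= 4 now holds, so the loop exits after 4 iterations.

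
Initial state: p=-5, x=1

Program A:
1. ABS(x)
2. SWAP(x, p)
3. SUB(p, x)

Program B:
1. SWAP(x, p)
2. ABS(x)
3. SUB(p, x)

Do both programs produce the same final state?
No

Program A final state: p=6, x=-5
Program B final state: p=-4, x=5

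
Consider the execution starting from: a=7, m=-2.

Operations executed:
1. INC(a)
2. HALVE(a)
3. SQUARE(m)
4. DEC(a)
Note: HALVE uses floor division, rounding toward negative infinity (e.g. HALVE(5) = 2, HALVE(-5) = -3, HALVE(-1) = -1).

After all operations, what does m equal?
m = 4

Tracing execution:
Step 1: INC(a) → m = -2
Step 2: HALVE(a) → m = -2
Step 3: SQUARE(m) → m = 4
Step 4: DEC(a) → m = 4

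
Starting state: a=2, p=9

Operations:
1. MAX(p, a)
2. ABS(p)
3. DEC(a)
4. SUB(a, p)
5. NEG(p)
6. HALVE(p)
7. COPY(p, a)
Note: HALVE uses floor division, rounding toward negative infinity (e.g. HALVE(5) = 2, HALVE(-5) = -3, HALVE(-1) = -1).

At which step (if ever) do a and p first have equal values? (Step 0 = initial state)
Step 7

a and p first become equal after step 7.

Comparing values at each step:
Initial: a=2, p=9
After step 1: a=2, p=9
After step 2: a=2, p=9
After step 3: a=1, p=9
After step 4: a=-8, p=9
After step 5: a=-8, p=-9
After step 6: a=-8, p=-5
After step 7: a=-8, p=-8 ← equal!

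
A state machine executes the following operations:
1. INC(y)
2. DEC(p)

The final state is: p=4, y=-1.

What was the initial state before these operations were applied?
p=5, y=-2

Working backwards:
Final state: p=4, y=-1
Before step 2 (DEC(p)): p=5, y=-1
Before step 1 (INC(y)): p=5, y=-2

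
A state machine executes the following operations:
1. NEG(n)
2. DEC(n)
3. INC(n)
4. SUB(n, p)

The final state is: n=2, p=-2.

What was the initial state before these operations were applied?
n=0, p=-2

Working backwards:
Final state: n=2, p=-2
Before step 4 (SUB(n, p)): n=0, p=-2
Before step 3 (INC(n)): n=-1, p=-2
Before step 2 (DEC(n)): n=0, p=-2
Before step 1 (NEG(n)): n=0, p=-2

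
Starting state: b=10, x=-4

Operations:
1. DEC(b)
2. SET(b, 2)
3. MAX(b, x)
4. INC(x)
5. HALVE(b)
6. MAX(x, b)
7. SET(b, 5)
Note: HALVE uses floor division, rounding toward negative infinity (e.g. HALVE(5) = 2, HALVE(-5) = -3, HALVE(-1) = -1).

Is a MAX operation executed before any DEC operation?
No

First MAX: step 3
First DEC: step 1
Since 3 > 1, DEC comes first.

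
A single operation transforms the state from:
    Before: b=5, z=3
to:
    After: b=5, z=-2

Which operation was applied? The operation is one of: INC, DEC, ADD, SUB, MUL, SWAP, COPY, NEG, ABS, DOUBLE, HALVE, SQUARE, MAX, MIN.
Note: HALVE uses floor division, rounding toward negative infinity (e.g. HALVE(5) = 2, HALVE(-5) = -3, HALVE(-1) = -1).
SUB(z, b)

Analyzing the change:
Before: b=5, z=3
After: b=5, z=-2
Variable z changed from 3 to -2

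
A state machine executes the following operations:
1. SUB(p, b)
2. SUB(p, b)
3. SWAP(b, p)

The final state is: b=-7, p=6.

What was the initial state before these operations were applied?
b=6, p=5

Working backwards:
Final state: b=-7, p=6
Before step 3 (SWAP(b, p)): b=6, p=-7
Before step 2 (SUB(p, b)): b=6, p=-1
Before step 1 (SUB(p, b)): b=6, p=5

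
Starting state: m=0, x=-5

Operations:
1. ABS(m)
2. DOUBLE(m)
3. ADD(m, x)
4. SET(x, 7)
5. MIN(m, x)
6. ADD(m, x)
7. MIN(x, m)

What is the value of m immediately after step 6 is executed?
m = 2

Tracing m through execution:
Initial: m = 0
After step 1 (ABS(m)): m = 0
After step 2 (DOUBLE(m)): m = 0
After step 3 (ADD(m, x)): m = -5
After step 4 (SET(x, 7)): m = -5
After step 5 (MIN(m, x)): m = -5
After step 6 (ADD(m, x)): m = 2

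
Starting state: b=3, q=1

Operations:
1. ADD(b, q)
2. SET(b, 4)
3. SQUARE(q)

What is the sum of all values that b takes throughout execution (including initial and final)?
15

Values of b at each step:
Initial: b = 3
After step 1: b = 4
After step 2: b = 4
After step 3: b = 4
Sum = 3 + 4 + 4 + 4 = 15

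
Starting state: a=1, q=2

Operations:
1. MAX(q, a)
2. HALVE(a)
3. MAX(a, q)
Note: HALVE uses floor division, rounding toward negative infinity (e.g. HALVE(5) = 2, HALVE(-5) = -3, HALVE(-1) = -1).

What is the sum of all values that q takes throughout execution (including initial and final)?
8

Values of q at each step:
Initial: q = 2
After step 1: q = 2
After step 2: q = 2
After step 3: q = 2
Sum = 2 + 2 + 2 + 2 = 8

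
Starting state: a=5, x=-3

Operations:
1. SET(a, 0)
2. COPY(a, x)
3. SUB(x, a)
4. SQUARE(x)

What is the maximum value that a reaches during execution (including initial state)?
5

Values of a at each step:
Initial: a = 5 ← maximum
After step 1: a = 0
After step 2: a = -3
After step 3: a = -3
After step 4: a = -3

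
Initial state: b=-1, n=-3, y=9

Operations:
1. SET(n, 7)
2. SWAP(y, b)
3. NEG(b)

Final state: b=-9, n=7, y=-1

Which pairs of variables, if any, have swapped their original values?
None

Comparing initial and final values:
b: -1 → -9
y: 9 → -1
n: -3 → 7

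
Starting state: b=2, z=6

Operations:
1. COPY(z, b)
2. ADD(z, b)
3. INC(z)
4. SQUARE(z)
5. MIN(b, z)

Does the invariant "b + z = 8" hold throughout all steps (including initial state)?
No, violated after step 1

The invariant is violated after step 1.

State at each step:
Initial: b=2, z=6
After step 1: b=2, z=2
After step 2: b=2, z=4
After step 3: b=2, z=5
After step 4: b=2, z=25
After step 5: b=2, z=25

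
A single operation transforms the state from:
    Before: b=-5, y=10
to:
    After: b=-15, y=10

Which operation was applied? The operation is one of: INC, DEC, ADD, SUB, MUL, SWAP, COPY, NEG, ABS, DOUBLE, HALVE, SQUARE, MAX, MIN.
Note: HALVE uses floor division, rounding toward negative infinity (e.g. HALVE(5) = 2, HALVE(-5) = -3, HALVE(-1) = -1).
SUB(b, y)

Analyzing the change:
Before: b=-5, y=10
After: b=-15, y=10
Variable b changed from -5 to -15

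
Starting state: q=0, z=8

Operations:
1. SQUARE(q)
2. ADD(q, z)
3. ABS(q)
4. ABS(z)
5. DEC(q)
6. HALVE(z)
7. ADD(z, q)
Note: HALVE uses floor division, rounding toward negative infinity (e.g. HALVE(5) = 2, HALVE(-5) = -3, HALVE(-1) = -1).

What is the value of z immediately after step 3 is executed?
z = 8

Tracing z through execution:
Initial: z = 8
After step 1 (SQUARE(q)): z = 8
After step 2 (ADD(q, z)): z = 8
After step 3 (ABS(q)): z = 8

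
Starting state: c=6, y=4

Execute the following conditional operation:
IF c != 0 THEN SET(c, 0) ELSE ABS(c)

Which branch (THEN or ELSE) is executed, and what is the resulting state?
Branch: THEN, Final state: c=0, y=4

Evaluating condition: c != 0
c = 6
Condition is True, so THEN branch executes
After SET(c, 0): c=0, y=4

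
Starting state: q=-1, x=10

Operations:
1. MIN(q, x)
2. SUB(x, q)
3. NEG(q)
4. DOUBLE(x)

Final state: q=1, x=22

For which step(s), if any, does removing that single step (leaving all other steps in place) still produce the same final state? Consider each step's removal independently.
Step(s) 1

Testing removal of each single step:
Without step 1: final = q=1, x=22 (same)
Without step 2: final = q=1, x=20 (different)
Without step 3: final = q=-1, x=22 (different)
Without step 4: final = q=1, x=11 (different)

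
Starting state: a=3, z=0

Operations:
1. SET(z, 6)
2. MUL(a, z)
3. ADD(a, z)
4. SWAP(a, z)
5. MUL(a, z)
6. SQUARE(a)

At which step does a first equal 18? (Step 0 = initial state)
Step 2

Tracing a:
Initial: a = 3
After step 1: a = 3
After step 2: a = 18 ← first occurrence
After step 3: a = 24
After step 4: a = 6
After step 5: a = 144
After step 6: a = 20736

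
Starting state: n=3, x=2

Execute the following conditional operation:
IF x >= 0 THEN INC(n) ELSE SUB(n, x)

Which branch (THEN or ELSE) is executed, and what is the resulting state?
Branch: THEN, Final state: n=4, x=2

Evaluating condition: x >= 0
x = 2
Condition is True, so THEN branch executes
After INC(n): n=4, x=2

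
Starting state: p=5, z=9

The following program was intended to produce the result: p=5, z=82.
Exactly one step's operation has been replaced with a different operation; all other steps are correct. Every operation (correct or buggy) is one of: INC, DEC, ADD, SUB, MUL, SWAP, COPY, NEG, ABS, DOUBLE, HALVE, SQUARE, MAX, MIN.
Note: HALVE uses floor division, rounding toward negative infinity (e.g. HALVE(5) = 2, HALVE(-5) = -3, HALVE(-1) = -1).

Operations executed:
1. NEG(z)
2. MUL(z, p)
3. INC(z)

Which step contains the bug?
Step 2

Trace with buggy code:
Initial: p=5, z=9
After step 1: p=5, z=-9
After step 2: p=5, z=-45
After step 3: p=5, z=-44
Actual final p=5, z=-44 ≠ expected p=5, z=82.
Step 2 is the only position where a single-operation replacement can produce the expected result.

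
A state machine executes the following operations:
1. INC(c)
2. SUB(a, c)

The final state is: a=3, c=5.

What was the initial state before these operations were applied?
a=8, c=4

Working backwards:
Final state: a=3, c=5
Before step 2 (SUB(a, c)): a=8, c=5
Before step 1 (INC(c)): a=8, c=4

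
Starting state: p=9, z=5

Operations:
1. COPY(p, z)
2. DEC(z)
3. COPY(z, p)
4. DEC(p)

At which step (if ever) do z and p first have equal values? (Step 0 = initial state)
Step 1

z and p first become equal after step 1.

Comparing values at each step:
Initial: z=5, p=9
After step 1: z=5, p=5 ← equal!
After step 2: z=4, p=5
After step 3: z=5, p=5 ← equal!
After step 4: z=5, p=4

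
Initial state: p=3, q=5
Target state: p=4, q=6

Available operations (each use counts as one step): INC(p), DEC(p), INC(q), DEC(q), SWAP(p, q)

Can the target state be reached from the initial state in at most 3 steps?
Yes

Path (2 steps): INC(p) → INC(q)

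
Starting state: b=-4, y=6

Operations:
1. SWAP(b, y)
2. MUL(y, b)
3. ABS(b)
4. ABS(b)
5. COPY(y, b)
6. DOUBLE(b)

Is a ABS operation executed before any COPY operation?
Yes

First ABS: step 3
First COPY: step 5
Since 3 < 5, ABS comes first.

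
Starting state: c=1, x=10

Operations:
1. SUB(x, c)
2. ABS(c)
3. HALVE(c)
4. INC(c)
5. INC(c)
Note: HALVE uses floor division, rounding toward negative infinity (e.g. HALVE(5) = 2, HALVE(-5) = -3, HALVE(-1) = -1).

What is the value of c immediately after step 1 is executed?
c = 1

Tracing c through execution:
Initial: c = 1
After step 1 (SUB(x, c)): c = 1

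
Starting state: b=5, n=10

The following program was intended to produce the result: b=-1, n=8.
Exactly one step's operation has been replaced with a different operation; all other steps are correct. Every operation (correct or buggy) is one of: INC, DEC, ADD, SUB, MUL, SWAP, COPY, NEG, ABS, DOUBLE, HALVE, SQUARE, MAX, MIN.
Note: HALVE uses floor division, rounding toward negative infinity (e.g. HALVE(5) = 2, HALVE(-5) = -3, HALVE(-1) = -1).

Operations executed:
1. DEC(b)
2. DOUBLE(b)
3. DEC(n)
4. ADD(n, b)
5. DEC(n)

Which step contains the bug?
Step 4

Trace with buggy code:
Initial: b=5, n=10
After step 1: b=4, n=10
After step 2: b=8, n=10
After step 3: b=8, n=9
After step 4: b=8, n=17
After step 5: b=8, n=16
Actual final b=8, n=16 ≠ expected b=-1, n=8.
Step 4 is the only position where a single-operation replacement can produce the expected result.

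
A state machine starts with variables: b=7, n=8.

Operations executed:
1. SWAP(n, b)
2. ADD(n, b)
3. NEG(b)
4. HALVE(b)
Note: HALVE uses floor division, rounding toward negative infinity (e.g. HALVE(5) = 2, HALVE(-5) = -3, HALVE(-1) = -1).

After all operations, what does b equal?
b = -4

Tracing execution:
Step 1: SWAP(n, b) → b = 8
Step 2: ADD(n, b) → b = 8
Step 3: NEG(b) → b = -8
Step 4: HALVE(b) → b = -4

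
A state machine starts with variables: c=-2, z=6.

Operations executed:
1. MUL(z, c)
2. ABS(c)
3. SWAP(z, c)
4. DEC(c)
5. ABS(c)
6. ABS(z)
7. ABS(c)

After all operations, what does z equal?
z = 2

Tracing execution:
Step 1: MUL(z, c) → z = -12
Step 2: ABS(c) → z = -12
Step 3: SWAP(z, c) → z = 2
Step 4: DEC(c) → z = 2
Step 5: ABS(c) → z = 2
Step 6: ABS(z) → z = 2
Step 7: ABS(c) → z = 2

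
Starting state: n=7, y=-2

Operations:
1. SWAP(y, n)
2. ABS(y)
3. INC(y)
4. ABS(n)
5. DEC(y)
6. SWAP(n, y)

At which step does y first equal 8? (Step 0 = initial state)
Step 3

Tracing y:
Initial: y = -2
After step 1: y = 7
After step 2: y = 7
After step 3: y = 8 ← first occurrence
After step 4: y = 8
After step 5: y = 7
After step 6: y = 2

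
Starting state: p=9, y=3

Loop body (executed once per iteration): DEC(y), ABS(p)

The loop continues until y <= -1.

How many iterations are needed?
4

Tracing iterations:
Initial: p=9, y=3
After iteration 1: p=9, y=2
After iteration 2: p=9, y=1
After iteration 3: p=9, y=0
After iteration 4: p=9, y=-1
y <= -1 now holds, so the loop exits after 4 iterations.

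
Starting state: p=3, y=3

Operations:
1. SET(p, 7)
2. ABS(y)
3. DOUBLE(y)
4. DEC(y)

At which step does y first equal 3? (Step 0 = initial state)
Step 0

Tracing y:
Initial: y = 3 ← first occurrence
After step 1: y = 3
After step 2: y = 3
After step 3: y = 6
After step 4: y = 5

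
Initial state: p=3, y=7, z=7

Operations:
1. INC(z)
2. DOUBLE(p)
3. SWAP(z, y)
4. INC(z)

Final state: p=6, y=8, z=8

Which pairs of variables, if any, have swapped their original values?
None

Comparing initial and final values:
y: 7 → 8
z: 7 → 8
p: 3 → 6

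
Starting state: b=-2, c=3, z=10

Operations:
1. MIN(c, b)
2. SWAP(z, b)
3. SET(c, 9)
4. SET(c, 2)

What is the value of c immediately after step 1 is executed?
c = -2

Tracing c through execution:
Initial: c = 3
After step 1 (MIN(c, b)): c = -2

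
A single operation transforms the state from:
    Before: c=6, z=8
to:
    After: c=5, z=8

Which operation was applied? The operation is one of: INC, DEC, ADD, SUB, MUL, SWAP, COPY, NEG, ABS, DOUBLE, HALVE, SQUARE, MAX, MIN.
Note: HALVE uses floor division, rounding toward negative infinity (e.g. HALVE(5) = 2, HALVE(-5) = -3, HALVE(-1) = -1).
DEC(c)

Analyzing the change:
Before: c=6, z=8
After: c=5, z=8
Variable c changed from 6 to 5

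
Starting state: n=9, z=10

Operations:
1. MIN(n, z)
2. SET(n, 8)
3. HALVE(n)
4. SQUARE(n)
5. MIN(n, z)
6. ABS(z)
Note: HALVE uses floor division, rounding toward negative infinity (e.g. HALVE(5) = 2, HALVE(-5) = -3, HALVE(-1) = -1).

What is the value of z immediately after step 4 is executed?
z = 10

Tracing z through execution:
Initial: z = 10
After step 1 (MIN(n, z)): z = 10
After step 2 (SET(n, 8)): z = 10
After step 3 (HALVE(n)): z = 10
After step 4 (SQUARE(n)): z = 10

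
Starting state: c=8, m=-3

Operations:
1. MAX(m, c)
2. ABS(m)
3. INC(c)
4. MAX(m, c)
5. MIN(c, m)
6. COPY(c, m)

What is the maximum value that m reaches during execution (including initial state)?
9

Values of m at each step:
Initial: m = -3
After step 1: m = 8
After step 2: m = 8
After step 3: m = 8
After step 4: m = 9 ← maximum
After step 5: m = 9
After step 6: m = 9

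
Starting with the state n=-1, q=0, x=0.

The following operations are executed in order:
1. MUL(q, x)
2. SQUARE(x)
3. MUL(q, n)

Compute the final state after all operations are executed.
{n: -1, q: 0, x: 0}

Step-by-step execution:
Initial: n=-1, q=0, x=0
After step 1 (MUL(q, x)): n=-1, q=0, x=0
After step 2 (SQUARE(x)): n=-1, q=0, x=0
After step 3 (MUL(q, n)): n=-1, q=0, x=0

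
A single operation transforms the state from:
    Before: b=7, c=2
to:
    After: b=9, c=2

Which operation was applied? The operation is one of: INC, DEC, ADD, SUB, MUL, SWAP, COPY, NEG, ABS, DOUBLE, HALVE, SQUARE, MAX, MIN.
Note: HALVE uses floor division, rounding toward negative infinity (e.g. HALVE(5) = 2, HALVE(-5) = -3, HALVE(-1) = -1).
ADD(b, c)

Analyzing the change:
Before: b=7, c=2
After: b=9, c=2
Variable b changed from 7 to 9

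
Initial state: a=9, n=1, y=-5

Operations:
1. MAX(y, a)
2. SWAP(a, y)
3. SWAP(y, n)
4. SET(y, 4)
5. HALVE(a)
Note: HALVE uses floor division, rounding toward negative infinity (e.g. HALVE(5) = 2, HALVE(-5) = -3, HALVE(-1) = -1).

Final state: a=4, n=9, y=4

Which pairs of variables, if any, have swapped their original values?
None

Comparing initial and final values:
n: 1 → 9
a: 9 → 4
y: -5 → 4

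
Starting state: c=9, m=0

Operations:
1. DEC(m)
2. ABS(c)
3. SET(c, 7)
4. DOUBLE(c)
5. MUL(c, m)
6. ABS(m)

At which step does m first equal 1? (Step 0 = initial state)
Step 6

Tracing m:
Initial: m = 0
After step 1: m = -1
After step 2: m = -1
After step 3: m = -1
After step 4: m = -1
After step 5: m = -1
After step 6: m = 1 ← first occurrence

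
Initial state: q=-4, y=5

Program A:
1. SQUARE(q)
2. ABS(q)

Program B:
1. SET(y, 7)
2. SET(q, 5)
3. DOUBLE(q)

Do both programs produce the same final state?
No

Program A final state: q=16, y=5
Program B final state: q=10, y=7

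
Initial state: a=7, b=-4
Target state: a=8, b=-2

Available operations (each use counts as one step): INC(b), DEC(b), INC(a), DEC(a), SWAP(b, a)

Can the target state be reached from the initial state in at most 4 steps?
Yes

Path (3 steps): INC(b) → INC(b) → INC(a)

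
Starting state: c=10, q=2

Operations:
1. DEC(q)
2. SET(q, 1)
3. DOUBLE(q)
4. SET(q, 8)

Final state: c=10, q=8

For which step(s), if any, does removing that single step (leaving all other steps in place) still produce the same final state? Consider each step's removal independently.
Step(s) 1, 2, 3

Testing removal of each single step:
Without step 1: final = c=10, q=8 (same)
Without step 2: final = c=10, q=8 (same)
Without step 3: final = c=10, q=8 (same)
Without step 4: final = c=10, q=2 (different)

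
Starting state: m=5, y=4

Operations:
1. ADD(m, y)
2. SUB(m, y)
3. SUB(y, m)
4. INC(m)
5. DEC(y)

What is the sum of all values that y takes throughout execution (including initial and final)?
8

Values of y at each step:
Initial: y = 4
After step 1: y = 4
After step 2: y = 4
After step 3: y = -1
After step 4: y = -1
After step 5: y = -2
Sum = 4 + 4 + 4 + -1 + -1 + -2 = 8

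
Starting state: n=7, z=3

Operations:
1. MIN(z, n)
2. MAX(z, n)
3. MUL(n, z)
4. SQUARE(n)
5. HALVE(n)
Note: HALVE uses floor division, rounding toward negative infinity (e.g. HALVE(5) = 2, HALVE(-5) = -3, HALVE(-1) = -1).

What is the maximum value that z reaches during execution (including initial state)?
7

Values of z at each step:
Initial: z = 3
After step 1: z = 3
After step 2: z = 7 ← maximum
After step 3: z = 7
After step 4: z = 7
After step 5: z = 7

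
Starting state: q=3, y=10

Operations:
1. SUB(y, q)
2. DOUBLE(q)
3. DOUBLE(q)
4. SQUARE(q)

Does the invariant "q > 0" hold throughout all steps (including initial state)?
Yes

The invariant holds at every step.

State at each step:
Initial: q=3, y=10
After step 1: q=3, y=7
After step 2: q=6, y=7
After step 3: q=12, y=7
After step 4: q=144, y=7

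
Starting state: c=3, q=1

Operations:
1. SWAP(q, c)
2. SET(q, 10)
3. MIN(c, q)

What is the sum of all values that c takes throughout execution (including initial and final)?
6

Values of c at each step:
Initial: c = 3
After step 1: c = 1
After step 2: c = 1
After step 3: c = 1
Sum = 3 + 1 + 1 + 1 = 6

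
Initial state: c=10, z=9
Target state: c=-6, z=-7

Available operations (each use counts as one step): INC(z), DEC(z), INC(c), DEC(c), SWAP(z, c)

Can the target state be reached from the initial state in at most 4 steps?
No

The target state cannot be reached within 4 steps.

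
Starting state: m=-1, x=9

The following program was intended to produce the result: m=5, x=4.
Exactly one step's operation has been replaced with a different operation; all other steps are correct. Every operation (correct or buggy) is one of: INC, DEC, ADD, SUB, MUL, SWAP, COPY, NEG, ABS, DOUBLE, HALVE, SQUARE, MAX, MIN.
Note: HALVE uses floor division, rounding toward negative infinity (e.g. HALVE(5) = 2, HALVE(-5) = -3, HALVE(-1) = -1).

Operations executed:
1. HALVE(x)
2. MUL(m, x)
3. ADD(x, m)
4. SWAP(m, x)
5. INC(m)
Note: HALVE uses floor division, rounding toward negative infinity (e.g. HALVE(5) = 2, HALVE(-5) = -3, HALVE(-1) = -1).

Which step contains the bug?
Step 3

Trace with buggy code:
Initial: m=-1, x=9
After step 1: m=-1, x=4
After step 2: m=-4, x=4
After step 3: m=-4, x=0
After step 4: m=0, x=-4
After step 5: m=1, x=-4
Actual final m=1, x=-4 ≠ expected m=5, x=4.
Step 3 is the only position where a single-operation replacement can produce the expected result.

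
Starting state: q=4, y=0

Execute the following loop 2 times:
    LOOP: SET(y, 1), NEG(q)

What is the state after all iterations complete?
q=4, y=1

Iteration trace:
Start: q=4, y=0
After iteration 1: q=-4, y=1
After iteration 2: q=4, y=1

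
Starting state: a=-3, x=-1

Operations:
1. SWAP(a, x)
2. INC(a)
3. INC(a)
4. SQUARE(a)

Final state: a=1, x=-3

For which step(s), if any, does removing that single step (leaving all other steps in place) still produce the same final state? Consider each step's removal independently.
Step(s) 4

Testing removal of each single step:
Without step 1: final = a=1, x=-1 (different)
Without step 2: final = a=0, x=-3 (different)
Without step 3: final = a=0, x=-3 (different)
Without step 4: final = a=1, x=-3 (same)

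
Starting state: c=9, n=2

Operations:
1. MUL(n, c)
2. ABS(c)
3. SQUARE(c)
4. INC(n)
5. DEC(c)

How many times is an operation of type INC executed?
1

Counting INC operations:
Step 4: INC(n) ← INC
Total: 1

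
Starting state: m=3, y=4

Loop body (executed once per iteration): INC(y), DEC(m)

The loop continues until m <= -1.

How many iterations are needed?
4

Tracing iterations:
Initial: m=3, y=4
After iteration 1: m=2, y=5
After iteration 2: m=1, y=6
After iteration 3: m=0, y=7
After iteration 4: m=-1, y=8
m <= -1 now holds, so the loop exits after 4 iterations.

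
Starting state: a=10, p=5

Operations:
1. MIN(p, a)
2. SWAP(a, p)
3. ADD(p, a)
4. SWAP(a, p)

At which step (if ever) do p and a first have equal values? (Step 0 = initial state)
Never

p and a never become equal during execution.

Comparing values at each step:
Initial: p=5, a=10
After step 1: p=5, a=10
After step 2: p=10, a=5
After step 3: p=15, a=5
After step 4: p=5, a=15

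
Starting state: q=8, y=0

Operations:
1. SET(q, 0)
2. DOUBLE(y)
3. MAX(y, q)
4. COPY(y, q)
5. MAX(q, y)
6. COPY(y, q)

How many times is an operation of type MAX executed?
2

Counting MAX operations:
Step 3: MAX(y, q) ← MAX
Step 5: MAX(q, y) ← MAX
Total: 2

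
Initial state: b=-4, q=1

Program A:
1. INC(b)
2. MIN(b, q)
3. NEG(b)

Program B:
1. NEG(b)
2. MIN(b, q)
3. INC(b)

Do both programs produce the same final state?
No

Program A final state: b=3, q=1
Program B final state: b=2, q=1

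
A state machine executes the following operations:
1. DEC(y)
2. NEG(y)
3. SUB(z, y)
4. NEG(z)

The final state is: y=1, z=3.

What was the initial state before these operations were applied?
y=0, z=-2

Working backwards:
Final state: y=1, z=3
Before step 4 (NEG(z)): y=1, z=-3
Before step 3 (SUB(z, y)): y=1, z=-2
Before step 2 (NEG(y)): y=-1, z=-2
Before step 1 (DEC(y)): y=0, z=-2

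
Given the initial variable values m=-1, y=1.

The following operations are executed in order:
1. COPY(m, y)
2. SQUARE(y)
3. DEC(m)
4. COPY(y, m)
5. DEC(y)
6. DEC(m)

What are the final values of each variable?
{m: -1, y: -1}

Step-by-step execution:
Initial: m=-1, y=1
After step 1 (COPY(m, y)): m=1, y=1
After step 2 (SQUARE(y)): m=1, y=1
After step 3 (DEC(m)): m=0, y=1
After step 4 (COPY(y, m)): m=0, y=0
After step 5 (DEC(y)): m=0, y=-1
After step 6 (DEC(m)): m=-1, y=-1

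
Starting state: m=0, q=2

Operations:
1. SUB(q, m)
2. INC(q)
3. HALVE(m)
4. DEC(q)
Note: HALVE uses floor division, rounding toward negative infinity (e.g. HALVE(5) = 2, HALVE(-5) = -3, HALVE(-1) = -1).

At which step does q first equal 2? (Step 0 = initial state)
Step 0

Tracing q:
Initial: q = 2 ← first occurrence
After step 1: q = 2
After step 2: q = 3
After step 3: q = 3
After step 4: q = 2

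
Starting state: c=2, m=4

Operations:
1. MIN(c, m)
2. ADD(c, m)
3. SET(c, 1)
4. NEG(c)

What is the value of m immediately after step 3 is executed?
m = 4

Tracing m through execution:
Initial: m = 4
After step 1 (MIN(c, m)): m = 4
After step 2 (ADD(c, m)): m = 4
After step 3 (SET(c, 1)): m = 4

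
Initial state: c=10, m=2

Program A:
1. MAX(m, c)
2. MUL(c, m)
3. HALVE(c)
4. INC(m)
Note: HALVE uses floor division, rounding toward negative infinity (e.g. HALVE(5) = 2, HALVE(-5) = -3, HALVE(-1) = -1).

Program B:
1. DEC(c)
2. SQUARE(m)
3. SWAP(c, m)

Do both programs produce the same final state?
No

Program A final state: c=50, m=11
Program B final state: c=4, m=9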